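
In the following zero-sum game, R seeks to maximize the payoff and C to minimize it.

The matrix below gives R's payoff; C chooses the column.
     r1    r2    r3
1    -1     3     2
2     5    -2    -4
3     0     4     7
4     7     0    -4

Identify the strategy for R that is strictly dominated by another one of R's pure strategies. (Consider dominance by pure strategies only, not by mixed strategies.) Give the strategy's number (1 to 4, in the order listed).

1

Compare 1 with 3: 0 > -1, 4 > 3, 7 > 2.
So 3 strictly dominates 1 for R; 1 is strictly dominated.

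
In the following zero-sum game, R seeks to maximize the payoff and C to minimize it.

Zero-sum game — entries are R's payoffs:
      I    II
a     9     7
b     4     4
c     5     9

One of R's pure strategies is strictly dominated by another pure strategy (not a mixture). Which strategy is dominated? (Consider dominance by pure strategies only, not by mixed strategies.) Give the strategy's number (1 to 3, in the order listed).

Compare b with a: 9 > 4, 7 > 4.
So a strictly dominates b for R; b is strictly dominated.

2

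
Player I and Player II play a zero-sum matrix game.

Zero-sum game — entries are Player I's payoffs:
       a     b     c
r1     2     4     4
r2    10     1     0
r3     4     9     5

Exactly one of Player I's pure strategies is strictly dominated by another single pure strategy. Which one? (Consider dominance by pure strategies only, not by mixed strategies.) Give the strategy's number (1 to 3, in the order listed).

1

Compare r1 with r3: 4 > 2, 9 > 4, 5 > 4.
So r3 strictly dominates r1 for Player I; r1 is strictly dominated.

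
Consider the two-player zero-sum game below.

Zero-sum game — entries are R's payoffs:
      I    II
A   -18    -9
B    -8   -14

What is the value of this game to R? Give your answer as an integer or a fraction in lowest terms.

Row minima are -18 and -14, so R's maximin is -14; column maxima are -8 and -9, so C's minimax is -9. These differ, so the equilibrium is in mixed strategies.
Let R play A with probability p. C is indifferent when −18p − 8(1−p) = −9p − 14(1−p), giving p = 2/5.
Let C play I with probability q. R is indifferent when −18q − 9(1−q) = −8q − 14(1−q), giving q = 1/3.
The value is -18·(1/3) + (-9)·(2/3) = -12.

-12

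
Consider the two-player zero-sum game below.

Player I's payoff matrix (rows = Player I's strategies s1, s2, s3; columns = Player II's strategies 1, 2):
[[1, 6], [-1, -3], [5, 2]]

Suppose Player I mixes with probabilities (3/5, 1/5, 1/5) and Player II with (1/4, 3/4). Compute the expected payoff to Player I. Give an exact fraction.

29/10

Against (1/4, 3/4), each row's expected payoff is s1: 19/4; s2: -5/2; s3: 11/4.
Taking the (3/5, 1/5, 1/5)-weighted average: (3/5)·(19/4) + (1/5)·(-5/2) + (1/5)·(11/4) = 29/10.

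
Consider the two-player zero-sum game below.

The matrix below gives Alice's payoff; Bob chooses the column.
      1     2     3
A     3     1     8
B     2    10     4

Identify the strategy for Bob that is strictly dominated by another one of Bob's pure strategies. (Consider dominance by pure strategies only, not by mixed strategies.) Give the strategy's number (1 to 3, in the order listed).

Bob prefers columns that give Alice less. Compare 3 with 1: 3 < 8, 2 < 4.
So 1 strictly dominates 3 for Bob; 3 is strictly dominated.

3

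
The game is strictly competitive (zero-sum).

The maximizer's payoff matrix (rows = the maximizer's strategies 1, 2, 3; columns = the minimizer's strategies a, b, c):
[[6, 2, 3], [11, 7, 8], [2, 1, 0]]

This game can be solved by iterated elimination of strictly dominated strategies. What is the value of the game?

7

Column a is strictly dominated by b for the minimizer (2<6, 7<11, 1<2); eliminate a.
Row 1 is strictly dominated by row 2 (7>2, 8>3); eliminate 1.
Row 3 is strictly dominated by row 2 (7>1, 8>0); eliminate 3.
Column c is strictly dominated by b for the minimizer (7<8); eliminate c.
Only (2, b) remains, with payoff 7.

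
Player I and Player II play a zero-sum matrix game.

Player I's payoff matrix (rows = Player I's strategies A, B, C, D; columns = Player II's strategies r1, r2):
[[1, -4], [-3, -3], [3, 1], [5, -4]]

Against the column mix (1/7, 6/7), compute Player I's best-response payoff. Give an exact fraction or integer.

9/7

A: (1)·(1/7) + (-4)·(6/7) = -23/7.
B: (-3)·(1/7) + (-3)·(6/7) = -3.
C: (3)·(1/7) + (1)·(6/7) = 9/7.
D: (5)·(1/7) + (-4)·(6/7) = -19/7.
The best pure response is C with expected payoff 9/7.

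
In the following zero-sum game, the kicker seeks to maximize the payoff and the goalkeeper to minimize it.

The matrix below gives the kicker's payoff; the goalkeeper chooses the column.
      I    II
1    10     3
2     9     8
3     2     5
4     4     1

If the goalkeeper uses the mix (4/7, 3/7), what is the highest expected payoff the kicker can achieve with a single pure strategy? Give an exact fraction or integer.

1: (10)·(4/7) + (3)·(3/7) = 7.
2: (9)·(4/7) + (8)·(3/7) = 60/7.
3: (2)·(4/7) + (5)·(3/7) = 23/7.
4: (4)·(4/7) + (1)·(3/7) = 19/7.
The best pure response is 2 with expected payoff 60/7.

60/7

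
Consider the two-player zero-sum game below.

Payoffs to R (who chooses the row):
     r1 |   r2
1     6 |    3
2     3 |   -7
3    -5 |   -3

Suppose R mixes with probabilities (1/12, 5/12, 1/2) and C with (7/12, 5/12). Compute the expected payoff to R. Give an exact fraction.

Against (7/12, 5/12), each row's expected payoff is 1: 19/4; 2: -7/6; 3: -25/6.
Taking the (1/12, 5/12, 1/2)-weighted average: (1/12)·(19/4) + (5/12)·(-7/6) + (1/2)·(-25/6) = -313/144.

-313/144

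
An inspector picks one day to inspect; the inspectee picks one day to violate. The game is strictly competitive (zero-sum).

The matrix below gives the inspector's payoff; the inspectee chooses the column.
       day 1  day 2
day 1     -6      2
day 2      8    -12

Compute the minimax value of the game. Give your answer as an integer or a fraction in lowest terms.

Row minima are -6 and -12, so the inspector's maximin is -6; column maxima are 8 and 2, so the inspectee's minimax is 2. These differ, so the equilibrium is in mixed strategies.
Let the inspector play day 1 with probability p. The inspectee is indifferent when −6p + 8(1−p) = 2p − 12(1−p), giving p = 5/7.
Let the inspectee play day 1 with probability q. The inspector is indifferent when −6q + 2(1−q) = 8q − 12(1−q), giving q = 1/2.
The value is -6·(1/2) + (2)·(1/2) = -2.

-2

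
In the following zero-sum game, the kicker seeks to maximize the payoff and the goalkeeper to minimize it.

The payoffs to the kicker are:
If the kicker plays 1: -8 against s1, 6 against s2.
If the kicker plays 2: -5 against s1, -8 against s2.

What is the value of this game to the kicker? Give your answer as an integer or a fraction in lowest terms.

Row minima are -8 and -8, so the kicker's maximin is -8; column maxima are -5 and 6, so the goalkeeper's minimax is -5. These differ, so the equilibrium is in mixed strategies.
Let the kicker play 1 with probability p. The goalkeeper is indifferent when −8p − 5(1−p) = 6p − 8(1−p), giving p = 3/17.
Let the goalkeeper play s1 with probability q. The kicker is indifferent when −8q + 6(1−q) = −5q − 8(1−q), giving q = 14/17.
The value is -8·(14/17) + (6)·(3/17) = -94/17.

-94/17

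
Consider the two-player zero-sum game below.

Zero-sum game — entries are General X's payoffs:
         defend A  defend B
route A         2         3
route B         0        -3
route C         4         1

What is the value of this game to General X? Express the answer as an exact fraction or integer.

Row route B is strictly dominated by row route C, so General X never plays it.
The remaining 2×2 game on (route A, route C) × (defend A, defend B) has no saddle point. Let General X play route A with probability p; indifference gives 2p + 4(1−p) = 3p + (1−p), so p = 3/4.
Similarly General Y's optimal q on defend A is 1/2, and the value is 2·(1/2) + (3)·(1/2) = 5/2.

5/2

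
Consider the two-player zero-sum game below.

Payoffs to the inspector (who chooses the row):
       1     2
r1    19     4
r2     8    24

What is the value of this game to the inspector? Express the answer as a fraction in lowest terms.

424/31

Row minima are 4 and 8, so the inspector's maximin is 8; column maxima are 19 and 24, so the inspectee's minimax is 19. These differ, so the equilibrium is in mixed strategies.
Let the inspector play r1 with probability p. The inspectee is indifferent when 19p + 8(1−p) = 4p + 24(1−p), giving p = 16/31.
Let the inspectee play 1 with probability q. The inspector is indifferent when 19q + 4(1−q) = 8q + 24(1−q), giving q = 20/31.
The value is 19·(20/31) + (4)·(11/31) = 424/31.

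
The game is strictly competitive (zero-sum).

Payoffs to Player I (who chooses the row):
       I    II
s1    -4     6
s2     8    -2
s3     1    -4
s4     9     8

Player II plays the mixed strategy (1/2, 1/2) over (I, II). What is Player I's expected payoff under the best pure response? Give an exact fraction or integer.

s1: (-4)·(1/2) + (6)·(1/2) = 1.
s2: (8)·(1/2) + (-2)·(1/2) = 3.
s3: (1)·(1/2) + (-4)·(1/2) = -3/2.
s4: (9)·(1/2) + (8)·(1/2) = 17/2.
The best pure response is s4 with expected payoff 17/2.

17/2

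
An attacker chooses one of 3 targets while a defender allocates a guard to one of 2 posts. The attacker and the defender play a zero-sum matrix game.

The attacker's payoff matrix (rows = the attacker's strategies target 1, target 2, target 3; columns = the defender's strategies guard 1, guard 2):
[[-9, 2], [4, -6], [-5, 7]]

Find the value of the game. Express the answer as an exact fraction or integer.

-1/11

Row target 1 is strictly dominated by row target 3, so the attacker never plays it.
The remaining 2×2 game on (target 2, target 3) × (guard 1, guard 2) has no saddle point. Let the attacker play target 2 with probability p; indifference gives 4p − 5(1−p) = −6p + 7(1−p), so p = 6/11.
Similarly the defender's optimal q on guard 1 is 13/22, and the value is 4·(13/22) + (-6)·(9/22) = -1/11.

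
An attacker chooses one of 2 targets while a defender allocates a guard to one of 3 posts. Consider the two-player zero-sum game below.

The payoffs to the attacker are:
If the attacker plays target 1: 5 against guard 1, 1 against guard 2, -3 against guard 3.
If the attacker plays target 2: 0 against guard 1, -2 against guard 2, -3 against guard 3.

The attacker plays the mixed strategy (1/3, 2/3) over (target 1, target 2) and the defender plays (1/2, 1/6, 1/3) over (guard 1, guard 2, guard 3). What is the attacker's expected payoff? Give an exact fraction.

-1/3

Against (1/2, 1/6, 1/3), each row's expected payoff is target 1: 5/3; target 2: -4/3.
Taking the (1/3, 2/3)-weighted average: (1/3)·(5/3) + (2/3)·(-4/3) = -1/3.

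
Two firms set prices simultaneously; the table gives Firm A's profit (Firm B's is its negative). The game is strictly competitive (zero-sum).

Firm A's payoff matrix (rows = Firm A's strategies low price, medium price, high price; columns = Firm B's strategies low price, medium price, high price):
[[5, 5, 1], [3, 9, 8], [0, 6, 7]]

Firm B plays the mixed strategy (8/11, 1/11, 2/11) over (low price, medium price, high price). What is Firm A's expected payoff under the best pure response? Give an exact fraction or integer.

low price: (5)·(8/11) + (5)·(1/11) + (1)·(2/11) = 47/11.
medium price: (3)·(8/11) + (9)·(1/11) + (8)·(2/11) = 49/11.
high price: (0)·(8/11) + (6)·(1/11) + (7)·(2/11) = 20/11.
The best pure response is medium price with expected payoff 49/11.

49/11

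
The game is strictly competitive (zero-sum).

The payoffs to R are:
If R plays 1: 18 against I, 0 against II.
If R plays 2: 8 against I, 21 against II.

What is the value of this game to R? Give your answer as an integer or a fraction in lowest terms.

Row minima are 0 and 8, so R's maximin is 8; column maxima are 18 and 21, so C's minimax is 18. These differ, so the equilibrium is in mixed strategies.
Let R play 1 with probability p. C is indifferent when 18p + 8(1−p) = 21(1−p), giving p = 13/31.
Let C play I with probability q. R is indifferent when 18q = 8q + 21(1−q), giving q = 21/31.
The value is 18·(21/31) + (0)·(10/31) = 378/31.

378/31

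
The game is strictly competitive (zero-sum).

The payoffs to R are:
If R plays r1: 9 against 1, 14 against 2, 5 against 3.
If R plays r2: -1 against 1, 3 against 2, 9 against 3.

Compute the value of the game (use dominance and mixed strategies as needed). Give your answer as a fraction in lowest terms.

43/7

Column 2 is strictly dominated by 1 for C (it gives R more in every row).
The remaining 2×2 game on (r1, r2) × (1, 3) has no saddle point. Let R play r1 with probability p; indifference gives 9p − (1−p) = 5p + 9(1−p), so p = 5/7.
Similarly C's optimal q on 1 is 2/7, and the value is 9·(2/7) + (5)·(5/7) = 43/7.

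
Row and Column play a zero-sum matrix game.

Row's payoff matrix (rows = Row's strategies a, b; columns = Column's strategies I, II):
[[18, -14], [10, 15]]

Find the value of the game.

Row minima are -14 and 10, so Row's maximin is 10; column maxima are 18 and 15, so Column's minimax is 15. These differ, so the equilibrium is in mixed strategies.
Let Row play a with probability p. Column is indifferent when 18p + 10(1−p) = −14p + 15(1−p), giving p = 5/37.
Let Column play I with probability q. Row is indifferent when 18q − 14(1−q) = 10q + 15(1−q), giving q = 29/37.
The value is 18·(29/37) + (-14)·(8/37) = 410/37.

410/37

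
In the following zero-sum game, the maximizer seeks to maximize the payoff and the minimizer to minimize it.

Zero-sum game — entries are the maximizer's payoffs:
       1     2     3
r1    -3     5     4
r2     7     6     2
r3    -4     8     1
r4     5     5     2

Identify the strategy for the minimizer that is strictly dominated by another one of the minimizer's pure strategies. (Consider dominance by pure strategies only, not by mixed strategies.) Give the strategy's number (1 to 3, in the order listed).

2

The minimizer prefers columns that give the maximizer less. Compare 2 with 3: 4 < 5, 2 < 6, 1 < 8, 2 < 5.
So 3 strictly dominates 2 for the minimizer; 2 is strictly dominated.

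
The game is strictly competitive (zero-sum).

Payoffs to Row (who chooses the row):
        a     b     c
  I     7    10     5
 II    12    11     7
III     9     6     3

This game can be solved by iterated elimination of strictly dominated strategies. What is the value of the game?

7

Row I is strictly dominated by row II (12>7, 11>10, 7>5); eliminate I.
Column a is strictly dominated by b for Column (11<12, 6<9); eliminate a.
Row III is strictly dominated by row II (11>6, 7>3); eliminate III.
Column b is strictly dominated by c for Column (7<11); eliminate b.
Only (II, c) remains, with payoff 7.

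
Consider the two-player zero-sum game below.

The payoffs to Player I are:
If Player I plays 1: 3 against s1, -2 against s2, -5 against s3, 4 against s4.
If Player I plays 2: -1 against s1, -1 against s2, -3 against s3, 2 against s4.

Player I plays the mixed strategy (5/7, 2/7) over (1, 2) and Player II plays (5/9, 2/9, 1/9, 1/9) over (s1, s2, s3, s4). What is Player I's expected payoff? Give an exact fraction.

34/63

Against (5/9, 2/9, 1/9, 1/9), each row's expected payoff is 1: 10/9; 2: -8/9.
Taking the (5/7, 2/7)-weighted average: (5/7)·(10/9) + (2/7)·(-8/9) = 34/63.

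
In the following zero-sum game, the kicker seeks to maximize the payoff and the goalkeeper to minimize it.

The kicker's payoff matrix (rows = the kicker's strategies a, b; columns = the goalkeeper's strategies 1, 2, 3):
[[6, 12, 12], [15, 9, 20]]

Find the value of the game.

21/2

Column 3 is strictly dominated by 1 for the goalkeeper (it gives the kicker more in every row).
The remaining 2×2 game on (a, b) × (1, 2) has no saddle point. Let the kicker play a with probability p; indifference gives 6p + 15(1−p) = 12p + 9(1−p), so p = 1/2.
Similarly the goalkeeper's optimal q on 1 is 1/4, and the value is 6·(1/4) + (12)·(3/4) = 21/2.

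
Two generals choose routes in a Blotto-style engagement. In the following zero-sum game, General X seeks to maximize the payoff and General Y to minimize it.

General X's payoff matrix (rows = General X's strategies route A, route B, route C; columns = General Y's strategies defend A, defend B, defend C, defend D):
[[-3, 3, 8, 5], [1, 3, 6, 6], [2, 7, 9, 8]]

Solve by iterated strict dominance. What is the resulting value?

2

Column defend B is strictly dominated by defend A for General Y (-3<3, 1<3, 2<7); eliminate defend B.
Column defend C is strictly dominated by defend A for General Y (-3<8, 1<6, 2<9); eliminate defend C.
Column defend D is strictly dominated by defend A for General Y (-3<5, 1<6, 2<8); eliminate defend D.
Row route A is strictly dominated by row route B (1>-3); eliminate route A.
Row route B is strictly dominated by row route C (2>1); eliminate route B.
Only (route C, defend A) remains, with payoff 2.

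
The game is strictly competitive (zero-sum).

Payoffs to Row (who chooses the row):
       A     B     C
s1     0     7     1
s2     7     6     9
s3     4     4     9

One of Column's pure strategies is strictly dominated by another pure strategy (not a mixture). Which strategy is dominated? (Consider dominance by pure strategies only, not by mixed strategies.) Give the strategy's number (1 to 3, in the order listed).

Column prefers columns that give Row less. Compare C with A: 0 < 1, 7 < 9, 4 < 9.
So A strictly dominates C for Column; C is strictly dominated.

3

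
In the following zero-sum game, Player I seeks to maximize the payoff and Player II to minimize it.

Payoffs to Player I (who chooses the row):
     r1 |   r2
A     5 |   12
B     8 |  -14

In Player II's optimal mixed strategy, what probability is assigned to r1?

26/29

Row minima are 5 and -14, so Player I's maximin is 5; column maxima are 8 and 12, so Player II's minimax is 8. These differ, so the equilibrium is in mixed strategies.
Let Player II play r1 with probability q. Player I is indifferent when 5q + 12(1−q) = 8q − 14(1−q), giving q = 26/29.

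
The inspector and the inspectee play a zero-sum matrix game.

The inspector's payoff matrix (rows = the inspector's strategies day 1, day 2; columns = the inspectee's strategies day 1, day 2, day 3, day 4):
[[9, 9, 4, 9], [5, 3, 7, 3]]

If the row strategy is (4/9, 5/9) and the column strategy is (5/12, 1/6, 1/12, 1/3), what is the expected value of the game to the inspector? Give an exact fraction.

Against (5/12, 1/6, 1/12, 1/3), each row's expected payoff is day 1: 103/12; day 2: 25/6.
Taking the (4/9, 5/9)-weighted average: (4/9)·(103/12) + (5/9)·(25/6) = 331/54.

331/54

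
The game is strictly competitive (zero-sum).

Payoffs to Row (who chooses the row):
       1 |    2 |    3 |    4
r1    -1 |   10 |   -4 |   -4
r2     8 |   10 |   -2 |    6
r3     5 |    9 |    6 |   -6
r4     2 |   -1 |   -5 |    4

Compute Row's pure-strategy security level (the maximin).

-2

The worst-case payoff for each row is r1: -4, r2: -2, r3: -6, r4: -5.
The best of these is -2.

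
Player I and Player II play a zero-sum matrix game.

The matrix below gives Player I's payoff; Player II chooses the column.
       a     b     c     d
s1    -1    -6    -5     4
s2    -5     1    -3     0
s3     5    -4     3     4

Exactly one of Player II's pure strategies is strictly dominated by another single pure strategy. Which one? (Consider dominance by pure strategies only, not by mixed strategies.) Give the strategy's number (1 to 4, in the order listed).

Player II prefers columns that give Player I less. Compare d with c: -5 < 4, -3 < 0, 3 < 4.
So c strictly dominates d for Player II; d is strictly dominated.

4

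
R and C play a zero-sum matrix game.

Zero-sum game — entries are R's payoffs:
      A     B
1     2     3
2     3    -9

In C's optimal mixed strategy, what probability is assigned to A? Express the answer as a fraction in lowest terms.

12/13

Row minima are 2 and -9, so R's maximin is 2; column maxima are 3 and 3, so C's minimax is 3. These differ, so the equilibrium is in mixed strategies.
Let C play A with probability q. R is indifferent when 2q + 3(1−q) = 3q − 9(1−q), giving q = 12/13.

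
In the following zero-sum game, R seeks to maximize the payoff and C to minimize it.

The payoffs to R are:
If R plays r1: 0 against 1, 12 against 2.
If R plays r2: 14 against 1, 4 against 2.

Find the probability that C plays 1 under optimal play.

Row minima are 0 and 4, so R's maximin is 4; column maxima are 14 and 12, so C's minimax is 12. These differ, so the equilibrium is in mixed strategies.
Let C play 1 with probability q. R is indifferent when 12(1−q) = 14q + 4(1−q), giving q = 4/11.

4/11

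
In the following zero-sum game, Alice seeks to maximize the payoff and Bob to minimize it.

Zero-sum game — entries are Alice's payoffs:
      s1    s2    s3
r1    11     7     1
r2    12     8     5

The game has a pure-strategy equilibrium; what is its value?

Row minima: 1, 5 → Alice's maximin is 5.
Column maxima: 12, 8, 5 → Bob's minimax is 5.
They coincide at (r2, s3), so the value is 5.

5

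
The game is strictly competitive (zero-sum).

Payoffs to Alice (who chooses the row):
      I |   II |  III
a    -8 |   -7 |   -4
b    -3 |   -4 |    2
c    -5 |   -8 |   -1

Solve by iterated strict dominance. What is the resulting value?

-4

Row c is strictly dominated by row b (-3>-5, -4>-8, 2>-1); eliminate c.
Row a is strictly dominated by row b (-3>-8, -4>-7, 2>-4); eliminate a.
Column I is strictly dominated by II for Bob (-4<-3); eliminate I.
Column III is strictly dominated by II for Bob (-4<2); eliminate III.
Only (b, II) remains, with payoff -4.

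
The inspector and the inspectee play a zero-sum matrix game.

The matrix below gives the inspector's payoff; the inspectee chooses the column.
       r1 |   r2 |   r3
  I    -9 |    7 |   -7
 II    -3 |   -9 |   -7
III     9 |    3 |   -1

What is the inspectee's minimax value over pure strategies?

-1

The worst case (largest entry) in each column is r1: 9, r2: 7, r3: -1.
The best (smallest) of these is -1.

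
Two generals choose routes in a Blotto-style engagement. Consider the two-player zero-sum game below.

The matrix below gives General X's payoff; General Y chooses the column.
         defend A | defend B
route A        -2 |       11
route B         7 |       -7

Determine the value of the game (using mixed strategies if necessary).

Row minima are -2 and -7, so General X's maximin is -2; column maxima are 7 and 11, so General Y's minimax is 7. These differ, so the equilibrium is in mixed strategies.
Let General X play route A with probability p. General Y is indifferent when −2p + 7(1−p) = 11p − 7(1−p), giving p = 14/27.
Let General Y play defend A with probability q. General X is indifferent when −2q + 11(1−q) = 7q − 7(1−q), giving q = 2/3.
The value is -2·(2/3) + (11)·(1/3) = 7/3.

7/3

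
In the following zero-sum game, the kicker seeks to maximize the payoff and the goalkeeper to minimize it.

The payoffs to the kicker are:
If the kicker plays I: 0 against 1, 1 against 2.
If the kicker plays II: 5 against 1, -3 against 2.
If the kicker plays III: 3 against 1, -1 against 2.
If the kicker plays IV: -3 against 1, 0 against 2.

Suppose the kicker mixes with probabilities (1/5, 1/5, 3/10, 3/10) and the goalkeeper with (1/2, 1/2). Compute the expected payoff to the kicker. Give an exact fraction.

Against (1/2, 1/2), each row's expected payoff is I: 1/2; II: 1; III: 1; IV: -3/2.
Taking the (1/5, 1/5, 3/10, 3/10)-weighted average: (1/5)·(1/2) + (1/5)·(1) + (3/10)·(1) + (3/10)·(-3/2) = 3/20.

3/20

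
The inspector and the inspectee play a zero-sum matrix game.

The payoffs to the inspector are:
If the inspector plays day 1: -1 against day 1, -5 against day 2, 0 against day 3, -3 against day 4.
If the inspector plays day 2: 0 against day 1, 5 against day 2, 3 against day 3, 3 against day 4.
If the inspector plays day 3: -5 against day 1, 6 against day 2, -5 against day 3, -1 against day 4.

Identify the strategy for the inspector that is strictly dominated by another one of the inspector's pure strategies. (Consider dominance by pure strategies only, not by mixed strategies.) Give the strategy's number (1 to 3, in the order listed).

Compare day 1 with day 2: 0 > -1, 5 > -5, 3 > 0, 3 > -3.
So day 2 strictly dominates day 1 for the inspector; day 1 is strictly dominated.

1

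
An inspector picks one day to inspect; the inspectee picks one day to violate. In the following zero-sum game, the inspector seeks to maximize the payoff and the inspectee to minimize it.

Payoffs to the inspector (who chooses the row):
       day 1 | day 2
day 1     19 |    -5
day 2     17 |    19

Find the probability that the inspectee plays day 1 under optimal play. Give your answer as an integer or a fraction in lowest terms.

Row minima are -5 and 17, so the inspector's maximin is 17; column maxima are 19 and 19, so the inspectee's minimax is 19. These differ, so the equilibrium is in mixed strategies.
Let the inspectee play day 1 with probability q. The inspector is indifferent when 19q − 5(1−q) = 17q + 19(1−q), giving q = 12/13.

12/13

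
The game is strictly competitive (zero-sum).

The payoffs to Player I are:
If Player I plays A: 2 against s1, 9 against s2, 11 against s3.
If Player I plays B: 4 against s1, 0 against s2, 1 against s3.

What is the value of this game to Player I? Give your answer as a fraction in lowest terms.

36/11

Column s3 is strictly dominated by s2 for Player II (it gives Player I more in every row).
The remaining 2×2 game on (A, B) × (s1, s2) has no saddle point. Let Player I play A with probability p; indifference gives 2p + 4(1−p) = 9p, so p = 4/11.
Similarly Player II's optimal q on s1 is 9/11, and the value is 2·(9/11) + (9)·(2/11) = 36/11.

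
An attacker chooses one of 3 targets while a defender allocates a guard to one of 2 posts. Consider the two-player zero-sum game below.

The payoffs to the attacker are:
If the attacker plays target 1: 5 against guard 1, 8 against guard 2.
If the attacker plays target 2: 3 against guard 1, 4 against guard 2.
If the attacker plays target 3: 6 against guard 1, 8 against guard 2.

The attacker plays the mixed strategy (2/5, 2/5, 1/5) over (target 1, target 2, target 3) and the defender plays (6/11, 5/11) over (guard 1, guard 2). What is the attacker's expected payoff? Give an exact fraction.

292/55

Against (6/11, 5/11), each row's expected payoff is target 1: 70/11; target 2: 38/11; target 3: 76/11.
Taking the (2/5, 2/5, 1/5)-weighted average: (2/5)·(70/11) + (2/5)·(38/11) + (1/5)·(76/11) = 292/55.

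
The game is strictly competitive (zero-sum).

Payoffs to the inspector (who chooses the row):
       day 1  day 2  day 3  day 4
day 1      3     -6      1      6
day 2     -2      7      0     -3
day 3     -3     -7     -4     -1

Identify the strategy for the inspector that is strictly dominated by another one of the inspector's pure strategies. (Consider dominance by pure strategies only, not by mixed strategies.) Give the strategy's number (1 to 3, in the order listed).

3

Compare day 3 with day 1: 3 > -3, -6 > -7, 1 > -4, 6 > -1.
So day 1 strictly dominates day 3 for the inspector; day 3 is strictly dominated.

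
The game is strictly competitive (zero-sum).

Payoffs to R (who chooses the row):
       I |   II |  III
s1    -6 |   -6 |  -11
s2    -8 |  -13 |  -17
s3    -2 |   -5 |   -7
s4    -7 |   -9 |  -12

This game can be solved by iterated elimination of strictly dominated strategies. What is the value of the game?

Row s4 is strictly dominated by row s1 (-6>-7, -6>-9, -11>-12); eliminate s4.
Row s2 is strictly dominated by row s1 (-6>-8, -6>-13, -11>-17); eliminate s2.
Column II is strictly dominated by III for C (-11<-6, -7<-5); eliminate II.
Column I is strictly dominated by III for C (-11<-6, -7<-2); eliminate I.
Row s1 is strictly dominated by row s3 (-7>-11); eliminate s1.
Only (s3, III) remains, with payoff -7.

-7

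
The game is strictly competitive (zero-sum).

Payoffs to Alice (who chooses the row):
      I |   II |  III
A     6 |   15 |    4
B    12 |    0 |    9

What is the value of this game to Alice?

27/4

Column I is strictly dominated by III for Bob (it gives Alice more in every row).
The remaining 2×2 game on (A, B) × (II, III) has no saddle point. Let Alice play A with probability p; indifference gives 15p = 4p + 9(1−p), so p = 9/20.
Similarly Bob's optimal q on II is 1/4, and the value is 15·(1/4) + (4)·(3/4) = 27/4.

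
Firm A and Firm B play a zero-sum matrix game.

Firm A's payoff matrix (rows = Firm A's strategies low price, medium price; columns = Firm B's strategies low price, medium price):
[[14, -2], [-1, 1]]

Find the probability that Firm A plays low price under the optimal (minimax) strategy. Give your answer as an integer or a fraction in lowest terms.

1/9

Row minima are -2 and -1, so Firm A's maximin is -1; column maxima are 14 and 1, so Firm B's minimax is 1. These differ, so the equilibrium is in mixed strategies.
Let Firm A play low price with probability p. Firm B is indifferent when 14p − (1−p) = −2p + (1−p), giving p = 1/9.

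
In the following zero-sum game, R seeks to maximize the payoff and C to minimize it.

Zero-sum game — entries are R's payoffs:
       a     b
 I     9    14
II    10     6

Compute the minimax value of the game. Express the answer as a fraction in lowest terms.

86/9

Row minima are 9 and 6, so R's maximin is 9; column maxima are 10 and 14, so C's minimax is 10. These differ, so the equilibrium is in mixed strategies.
Let R play I with probability p. C is indifferent when 9p + 10(1−p) = 14p + 6(1−p), giving p = 4/9.
Let C play a with probability q. R is indifferent when 9q + 14(1−q) = 10q + 6(1−q), giving q = 8/9.
The value is 9·(8/9) + (14)·(1/9) = 86/9.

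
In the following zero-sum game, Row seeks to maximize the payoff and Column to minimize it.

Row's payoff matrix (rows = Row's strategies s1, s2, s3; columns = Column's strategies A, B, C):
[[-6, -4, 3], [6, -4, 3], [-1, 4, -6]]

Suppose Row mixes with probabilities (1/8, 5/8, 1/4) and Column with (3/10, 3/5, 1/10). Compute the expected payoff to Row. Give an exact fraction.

Against (3/10, 3/5, 1/10), each row's expected payoff is s1: -39/10; s2: -3/10; s3: 3/2.
Taking the (1/8, 5/8, 1/4)-weighted average: (1/8)·(-39/10) + (5/8)·(-3/10) + (1/4)·(3/2) = -3/10.

-3/10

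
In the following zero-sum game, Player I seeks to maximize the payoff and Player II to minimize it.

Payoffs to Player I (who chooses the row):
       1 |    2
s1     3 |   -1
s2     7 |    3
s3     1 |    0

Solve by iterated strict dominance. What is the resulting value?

3

Column 1 is strictly dominated by 2 for Player II (-1<3, 3<7, 0<1); eliminate 1.
Row s1 is strictly dominated by row s2 (3>-1); eliminate s1.
Row s3 is strictly dominated by row s2 (3>0); eliminate s3.
Only (s2, 2) remains, with payoff 3.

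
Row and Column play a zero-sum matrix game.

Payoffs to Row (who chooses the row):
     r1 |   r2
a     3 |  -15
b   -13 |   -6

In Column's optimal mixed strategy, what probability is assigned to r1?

9/25

Row minima are -15 and -13, so Row's maximin is -13; column maxima are 3 and -6, so Column's minimax is -6. These differ, so the equilibrium is in mixed strategies.
Let Column play r1 with probability q. Row is indifferent when 3q − 15(1−q) = −13q − 6(1−q), giving q = 9/25.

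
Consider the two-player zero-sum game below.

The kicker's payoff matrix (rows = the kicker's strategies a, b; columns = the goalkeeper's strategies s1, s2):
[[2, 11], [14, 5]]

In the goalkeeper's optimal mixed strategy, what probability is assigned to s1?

1/3

Row minima are 2 and 5, so the kicker's maximin is 5; column maxima are 14 and 11, so the goalkeeper's minimax is 11. These differ, so the equilibrium is in mixed strategies.
Let the goalkeeper play s1 with probability q. The kicker is indifferent when 2q + 11(1−q) = 14q + 5(1−q), giving q = 1/3.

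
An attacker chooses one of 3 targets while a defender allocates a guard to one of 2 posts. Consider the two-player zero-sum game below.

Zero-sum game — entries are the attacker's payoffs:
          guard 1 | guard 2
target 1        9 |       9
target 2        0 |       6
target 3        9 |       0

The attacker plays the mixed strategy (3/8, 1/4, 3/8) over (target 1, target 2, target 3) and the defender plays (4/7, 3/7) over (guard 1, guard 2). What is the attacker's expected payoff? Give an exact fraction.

333/56

Against (4/7, 3/7), each row's expected payoff is target 1: 9; target 2: 18/7; target 3: 36/7.
Taking the (3/8, 1/4, 3/8)-weighted average: (3/8)·(9) + (1/4)·(18/7) + (3/8)·(36/7) = 333/56.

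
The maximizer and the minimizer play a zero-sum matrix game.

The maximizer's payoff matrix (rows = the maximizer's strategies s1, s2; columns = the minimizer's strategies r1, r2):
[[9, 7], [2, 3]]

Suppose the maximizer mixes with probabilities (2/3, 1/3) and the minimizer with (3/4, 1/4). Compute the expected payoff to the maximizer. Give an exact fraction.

77/12

Against (3/4, 1/4), each row's expected payoff is s1: 17/2; s2: 9/4.
Taking the (2/3, 1/3)-weighted average: (2/3)·(17/2) + (1/3)·(9/4) = 77/12.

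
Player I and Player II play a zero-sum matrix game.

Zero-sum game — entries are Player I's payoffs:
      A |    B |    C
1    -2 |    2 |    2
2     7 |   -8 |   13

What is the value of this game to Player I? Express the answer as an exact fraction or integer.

-2/19

Column C is strictly dominated by A for Player II (it gives Player I more in every row).
The remaining 2×2 game on (1, 2) × (A, B) has no saddle point. Let Player I play 1 with probability p; indifference gives −2p + 7(1−p) = 2p − 8(1−p), so p = 15/19.
Similarly Player II's optimal q on A is 10/19, and the value is -2·(10/19) + (2)·(9/19) = -2/19.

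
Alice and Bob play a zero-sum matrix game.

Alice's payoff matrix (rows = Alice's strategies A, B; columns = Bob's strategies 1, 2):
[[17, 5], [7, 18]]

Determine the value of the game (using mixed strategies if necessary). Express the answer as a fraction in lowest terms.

Row minima are 5 and 7, so Alice's maximin is 7; column maxima are 17 and 18, so Bob's minimax is 17. These differ, so the equilibrium is in mixed strategies.
Let Alice play A with probability p. Bob is indifferent when 17p + 7(1−p) = 5p + 18(1−p), giving p = 11/23.
Let Bob play 1 with probability q. Alice is indifferent when 17q + 5(1−q) = 7q + 18(1−q), giving q = 13/23.
The value is 17·(13/23) + (5)·(10/23) = 271/23.

271/23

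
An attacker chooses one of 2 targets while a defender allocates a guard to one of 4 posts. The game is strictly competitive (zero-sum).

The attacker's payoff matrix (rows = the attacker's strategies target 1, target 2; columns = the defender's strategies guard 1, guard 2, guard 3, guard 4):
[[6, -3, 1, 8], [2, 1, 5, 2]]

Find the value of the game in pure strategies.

Row minima: -3, 1 → the attacker's maximin is 1.
Column maxima: 6, 1, 5, 8 → the defender's minimax is 1.
They coincide at (target 2, guard 2), so the value is 1.

1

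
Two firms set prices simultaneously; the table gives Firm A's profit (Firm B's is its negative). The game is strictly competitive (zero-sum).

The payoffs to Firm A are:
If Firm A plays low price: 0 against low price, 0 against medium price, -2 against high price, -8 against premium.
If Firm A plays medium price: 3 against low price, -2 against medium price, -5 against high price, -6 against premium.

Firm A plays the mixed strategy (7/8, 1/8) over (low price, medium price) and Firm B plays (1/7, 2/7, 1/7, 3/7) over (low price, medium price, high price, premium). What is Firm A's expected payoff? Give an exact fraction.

Against (1/7, 2/7, 1/7, 3/7), each row's expected payoff is low price: -26/7; medium price: -24/7.
Taking the (7/8, 1/8)-weighted average: (7/8)·(-26/7) + (1/8)·(-24/7) = -103/28.

-103/28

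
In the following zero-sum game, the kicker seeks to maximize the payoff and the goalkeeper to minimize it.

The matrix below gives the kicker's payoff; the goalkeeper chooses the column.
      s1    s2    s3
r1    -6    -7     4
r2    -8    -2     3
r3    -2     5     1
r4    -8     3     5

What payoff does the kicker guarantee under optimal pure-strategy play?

Row minima: -7, -8, -2, -8 → the kicker's maximin is -2.
Column maxima: -2, 5, 5 → the goalkeeper's minimax is -2.
They coincide at (r3, s1), so the value is -2.

-2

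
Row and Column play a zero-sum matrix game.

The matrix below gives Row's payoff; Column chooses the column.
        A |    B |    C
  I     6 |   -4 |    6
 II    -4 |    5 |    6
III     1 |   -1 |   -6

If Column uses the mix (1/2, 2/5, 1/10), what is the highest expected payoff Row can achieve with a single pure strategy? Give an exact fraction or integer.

I: (6)·(1/2) + (-4)·(2/5) + (6)·(1/10) = 2.
II: (-4)·(1/2) + (5)·(2/5) + (6)·(1/10) = 3/5.
III: (1)·(1/2) + (-1)·(2/5) + (-6)·(1/10) = -1/2.
The best pure response is I with expected payoff 2.

2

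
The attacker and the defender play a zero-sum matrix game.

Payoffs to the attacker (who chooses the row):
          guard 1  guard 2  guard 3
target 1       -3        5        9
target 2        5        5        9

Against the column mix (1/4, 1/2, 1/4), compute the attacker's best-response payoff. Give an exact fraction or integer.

target 1: (-3)·(1/4) + (5)·(1/2) + (9)·(1/4) = 4.
target 2: (5)·(1/4) + (5)·(1/2) + (9)·(1/4) = 6.
The best pure response is target 2 with expected payoff 6.

6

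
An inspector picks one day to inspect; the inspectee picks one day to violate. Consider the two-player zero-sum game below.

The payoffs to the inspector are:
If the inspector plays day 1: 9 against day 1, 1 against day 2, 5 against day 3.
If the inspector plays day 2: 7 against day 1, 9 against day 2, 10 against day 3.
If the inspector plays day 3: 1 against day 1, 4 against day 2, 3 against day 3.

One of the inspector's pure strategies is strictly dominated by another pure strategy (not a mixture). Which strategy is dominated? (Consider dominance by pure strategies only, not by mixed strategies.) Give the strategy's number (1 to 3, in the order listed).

3

Compare day 3 with day 2: 7 > 1, 9 > 4, 10 > 3.
So day 2 strictly dominates day 3 for the inspector; day 3 is strictly dominated.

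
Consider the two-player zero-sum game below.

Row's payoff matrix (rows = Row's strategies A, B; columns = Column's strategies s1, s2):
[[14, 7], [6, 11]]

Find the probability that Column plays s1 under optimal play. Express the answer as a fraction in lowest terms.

Row minima are 7 and 6, so Row's maximin is 7; column maxima are 14 and 11, so Column's minimax is 11. These differ, so the equilibrium is in mixed strategies.
Let Column play s1 with probability q. Row is indifferent when 14q + 7(1−q) = 6q + 11(1−q), giving q = 1/3.

1/3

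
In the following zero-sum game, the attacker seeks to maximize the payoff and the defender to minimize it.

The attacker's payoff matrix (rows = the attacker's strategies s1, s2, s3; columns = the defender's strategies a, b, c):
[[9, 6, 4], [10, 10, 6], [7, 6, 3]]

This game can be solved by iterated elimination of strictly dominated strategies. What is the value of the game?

Column b is strictly dominated by c for the defender (4<6, 6<10, 3<6); eliminate b.
Column a is strictly dominated by c for the defender (4<9, 6<10, 3<7); eliminate a.
Row s3 is strictly dominated by row s1 (4>3); eliminate s3.
Row s1 is strictly dominated by row s2 (6>4); eliminate s1.
Only (s2, c) remains, with payoff 6.

6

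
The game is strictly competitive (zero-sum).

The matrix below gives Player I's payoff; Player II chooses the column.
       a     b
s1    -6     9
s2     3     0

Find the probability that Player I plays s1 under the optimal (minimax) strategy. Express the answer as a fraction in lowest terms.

1/6

Row minima are -6 and 0, so Player I's maximin is 0; column maxima are 3 and 9, so Player II's minimax is 3. These differ, so the equilibrium is in mixed strategies.
Let Player I play s1 with probability p. Player II is indifferent when −6p + 3(1−p) = 9p, giving p = 1/6.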